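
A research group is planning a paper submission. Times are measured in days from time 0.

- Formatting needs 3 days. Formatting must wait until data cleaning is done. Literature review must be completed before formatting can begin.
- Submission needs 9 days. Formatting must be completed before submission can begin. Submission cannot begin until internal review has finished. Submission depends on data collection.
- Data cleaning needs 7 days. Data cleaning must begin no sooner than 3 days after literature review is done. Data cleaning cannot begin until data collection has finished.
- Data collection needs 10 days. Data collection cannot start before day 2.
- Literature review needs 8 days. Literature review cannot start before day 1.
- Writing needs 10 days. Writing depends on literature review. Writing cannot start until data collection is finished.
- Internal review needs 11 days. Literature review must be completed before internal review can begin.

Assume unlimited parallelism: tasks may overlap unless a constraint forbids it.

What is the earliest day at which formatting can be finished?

Data collection cannot begin until its own release at day 2. It runs from day 2 to 2 + 10 = day 12.
Literature review cannot begin until its own release at day 1. It runs from day 1 to 1 + 8 = day 9.
Data cleaning cannot start until literature review (finishes day 9, plus 3-day gap → day 12); data collection (finishes day 12). The controlling bound is day 12, so data cleaning finishes at 12 + 7 = day 19.
For formatting: data cleaning (finishes day 19); literature review (finishes day 9). Taking the maximum gives a start of day 19, and it finishes at 19 + 3 = day 22.

22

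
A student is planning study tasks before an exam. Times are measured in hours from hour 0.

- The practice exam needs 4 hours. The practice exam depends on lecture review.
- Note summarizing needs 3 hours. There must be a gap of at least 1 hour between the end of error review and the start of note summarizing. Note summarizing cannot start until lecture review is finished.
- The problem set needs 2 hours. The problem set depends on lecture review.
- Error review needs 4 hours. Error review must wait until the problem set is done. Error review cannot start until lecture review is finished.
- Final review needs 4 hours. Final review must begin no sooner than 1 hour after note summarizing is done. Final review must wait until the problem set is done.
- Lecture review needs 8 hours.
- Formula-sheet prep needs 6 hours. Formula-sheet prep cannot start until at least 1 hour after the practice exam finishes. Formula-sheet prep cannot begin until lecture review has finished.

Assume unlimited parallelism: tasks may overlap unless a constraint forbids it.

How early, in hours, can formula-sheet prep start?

13

Nothing blocks lecture review, so it runs from hour 0 to hour 8.
The practice exam cannot begin until lecture review (finishes hour 8). It runs from hour 8 to 8 + 4 = hour 12.
Formula-sheet prep waits on the practice exam (finishes hour 12, plus 1-hour gap → hour 13); lecture review (finishes hour 8). The latest of these is hour 13, which is the earliest formula-sheet prep can start.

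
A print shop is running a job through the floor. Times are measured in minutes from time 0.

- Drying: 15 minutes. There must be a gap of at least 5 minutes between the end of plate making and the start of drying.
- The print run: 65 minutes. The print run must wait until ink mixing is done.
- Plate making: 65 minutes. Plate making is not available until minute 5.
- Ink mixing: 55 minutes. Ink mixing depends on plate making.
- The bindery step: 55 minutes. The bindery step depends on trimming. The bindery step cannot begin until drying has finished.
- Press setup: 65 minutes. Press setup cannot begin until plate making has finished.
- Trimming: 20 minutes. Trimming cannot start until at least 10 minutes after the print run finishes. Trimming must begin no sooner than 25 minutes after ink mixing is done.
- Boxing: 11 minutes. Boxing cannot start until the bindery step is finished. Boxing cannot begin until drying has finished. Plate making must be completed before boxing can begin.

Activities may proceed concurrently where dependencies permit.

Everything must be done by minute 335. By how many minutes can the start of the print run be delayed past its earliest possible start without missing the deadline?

49

Plate making waits on its own release at minute 5, so it starts at minute 5 and finishes at 5 + 65 = minute 70.
Ink mixing waits on plate making (finishes minute 70), so it starts at minute 70 and finishes at 70 + 55 = minute 125.
The print run cannot begin until ink mixing (finishes minute 125). It runs from minute 125 to 125 + 65 = minute 190.

Working backward from the deadline:
Boxing has no dependents, so it just needs to finish by minute 335. Starting by 335 − 11 = minute 324 achieves that.
The bindery step must finish before boxing (must start by minute 324). With a 55-minute duration, the bindery step must start by 324 − 55 = minute 269.
Since the bindery step (must start by minute 269) depends on it, trimming must finish by minute 269. Backing off its 20-minute duration gives a latest start of minute 249.
The print run must finish before trimming (must start by minute 249, minus 10-minute gap → minute 239). With a 65-minute duration, the print run must start by 239 − 65 = minute 174.
So the print run can start as early as minute 125 and as late as minute 174, giving 174 − 125 = 49 minutes of slack.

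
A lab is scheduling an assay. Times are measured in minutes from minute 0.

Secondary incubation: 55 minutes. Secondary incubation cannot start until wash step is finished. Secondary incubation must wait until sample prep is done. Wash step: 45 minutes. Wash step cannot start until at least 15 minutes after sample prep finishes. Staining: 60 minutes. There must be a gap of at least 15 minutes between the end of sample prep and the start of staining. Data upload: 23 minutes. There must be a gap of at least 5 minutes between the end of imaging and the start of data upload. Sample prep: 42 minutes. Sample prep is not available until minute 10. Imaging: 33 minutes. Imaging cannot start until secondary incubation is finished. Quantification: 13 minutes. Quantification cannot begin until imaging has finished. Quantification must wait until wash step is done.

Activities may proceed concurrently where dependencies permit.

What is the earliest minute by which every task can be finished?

228

Sample prep cannot begin until its own release at minute 10. It runs from minute 10 to 10 + 42 = minute 52.
After sample prep (finishes minute 52, plus 15-minute gap → minute 67), staining can start at minute 67 and finishes at minute 127.
Wash step cannot begin until sample prep (finishes minute 52, plus 15-minute gap → minute 67). It runs from minute 67 to 67 + 45 = minute 112.
For secondary incubation: wash step (finishes minute 112); sample prep (finishes minute 52). Taking the maximum gives a start of minute 112, and it finishes at 112 + 55 = minute 167.
After secondary incubation (finishes minute 167), imaging can start at minute 167 and finishes at minute 200.
Data upload cannot begin until imaging (finishes minute 200, plus 5-minute gap → minute 205). It runs from minute 205 to 205 + 23 = minute 228.
Quantification needs all of imaging (finishes minute 200); wash step (finishes minute 112). That puts its earliest start at minute 200; it finishes at 200 + 13 = minute 213.
All tasks are finished once the last one completes. Finish times: Sample prep at 52, Wash step at 112, Staining at 127, Secondary incubation at 167, Imaging at 200, Quantification at 213, Data upload at 228. The latest is minute 228.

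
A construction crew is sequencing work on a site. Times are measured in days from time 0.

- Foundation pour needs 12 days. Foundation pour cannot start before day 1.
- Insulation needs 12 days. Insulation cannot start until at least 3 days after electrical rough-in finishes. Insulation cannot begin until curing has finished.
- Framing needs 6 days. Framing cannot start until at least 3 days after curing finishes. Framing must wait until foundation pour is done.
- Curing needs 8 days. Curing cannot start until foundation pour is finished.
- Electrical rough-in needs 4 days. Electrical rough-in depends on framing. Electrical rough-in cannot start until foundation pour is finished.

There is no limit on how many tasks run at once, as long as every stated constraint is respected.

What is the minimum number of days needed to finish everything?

Foundation pour waits on its own release at day 1, so it starts at day 1 and finishes at 1 + 12 = day 13.
Curing waits on foundation pour (finishes day 13), so it starts at day 13 and finishes at 13 + 8 = day 21.
Framing cannot start until curing (finishes day 21, plus 3-day gap → day 24); foundation pour (finishes day 13). The controlling bound is day 24, so framing finishes at 24 + 6 = day 30.
Electrical rough-in has to wait for framing (finishes day 30); foundation pour (finishes day 13). The latest of these is day 30, so electrical rough-in runs day 30 to 30 + 4 = day 34.
Insulation cannot start until electrical rough-in (finishes day 34, plus 3-day gap → day 37); curing (finishes day 21). The controlling bound is day 37, so insulation finishes at 37 + 12 = day 49.
All tasks are finished once the last one completes. Finish times: Foundation pour at 13, Curing at 21, Framing at 30, Electrical rough-in at 34, Insulation at 49. The latest is day 49.

49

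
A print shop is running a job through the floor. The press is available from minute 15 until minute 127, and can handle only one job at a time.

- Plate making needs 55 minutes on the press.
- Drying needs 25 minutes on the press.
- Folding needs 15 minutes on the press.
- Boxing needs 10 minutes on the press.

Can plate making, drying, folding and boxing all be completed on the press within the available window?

The press window is 127 − 15 = 112 minutes.
Running back to back, the jobs need 55 + 25 + 15 + 10 = 105 minutes on the press.
Since 105 ≤ 112, they fit within the window.

Yes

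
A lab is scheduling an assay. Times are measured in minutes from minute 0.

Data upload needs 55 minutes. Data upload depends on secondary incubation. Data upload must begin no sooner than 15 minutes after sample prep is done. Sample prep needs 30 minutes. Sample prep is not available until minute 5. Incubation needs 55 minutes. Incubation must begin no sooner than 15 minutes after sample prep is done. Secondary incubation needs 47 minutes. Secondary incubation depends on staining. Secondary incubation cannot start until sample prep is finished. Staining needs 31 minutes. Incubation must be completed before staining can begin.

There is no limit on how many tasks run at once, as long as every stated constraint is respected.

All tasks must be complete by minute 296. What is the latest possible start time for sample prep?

Data upload has no dependents, so it just needs to finish by minute 296. Starting by 296 − 55 = minute 241 achieves that.
Since data upload (must start by minute 241) depends on it, secondary incubation must finish by minute 241. Backing off its 47-minute duration gives a latest start of minute 194.
Since secondary incubation (must start by minute 194) depends on it, staining must finish by minute 194. Backing off its 31-minute duration gives a latest start of minute 163.
Incubation feeds into staining (must start by minute 163); so incubation must finish by minute 163 and therefore start by minute 108.
Sample prep feeds incubation (must start by minute 108, minus 15-minute gap → minute 93); secondary incubation (must start by minute 194); data upload (must start by minute 241, minus 15-minute gap → minute 226). Taking the minimum, sample prep must finish by minute 93 and start by 93 − 30 = minute 63.

63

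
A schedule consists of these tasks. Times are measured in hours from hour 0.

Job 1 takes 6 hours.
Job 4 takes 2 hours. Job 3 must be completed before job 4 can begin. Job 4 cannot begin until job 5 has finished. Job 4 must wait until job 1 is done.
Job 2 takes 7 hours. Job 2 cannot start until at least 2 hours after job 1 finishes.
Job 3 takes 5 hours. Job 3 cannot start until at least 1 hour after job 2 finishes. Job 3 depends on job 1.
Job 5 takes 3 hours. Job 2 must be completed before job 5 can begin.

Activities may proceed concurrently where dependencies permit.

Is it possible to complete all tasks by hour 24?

Job 1 has no prerequisites, so it starts at hour 0 and finishes at hour 6.
Job 2 waits on job 1 (finishes hour 6, plus 2-hour gap → hour 8), so it starts at hour 8 and finishes at 8 + 7 = hour 15.
Job 5 cannot begin until job 2 (finishes hour 15). It runs from hour 15 to 15 + 3 = hour 18.
Job 3 has to wait for job 2 (finishes hour 15, plus 1-hour gap → hour 16); job 1 (finishes hour 6). The latest of these is hour 16, so job 3 runs hour 16 to 16 + 5 = hour 21.
Job 4 needs all of job 3 (finishes hour 21); job 5 (finishes hour 18); job 1 (finishes hour 6). That puts its earliest start at hour 21; it finishes at 21 + 2 = hour 23.
Every task is finished by hour 23, which is no later than the deadline of 24, so the schedule is feasible.

Yes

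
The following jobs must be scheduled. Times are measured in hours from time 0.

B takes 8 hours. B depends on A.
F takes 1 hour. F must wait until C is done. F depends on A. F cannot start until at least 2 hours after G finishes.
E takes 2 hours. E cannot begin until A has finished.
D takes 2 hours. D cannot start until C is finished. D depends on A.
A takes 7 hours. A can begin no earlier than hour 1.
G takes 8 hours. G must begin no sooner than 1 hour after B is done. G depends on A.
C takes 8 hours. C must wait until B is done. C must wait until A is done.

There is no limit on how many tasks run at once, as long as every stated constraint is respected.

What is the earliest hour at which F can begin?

27

A waits on its own release at hour 1, so it starts at hour 1 and finishes at 1 + 7 = hour 8.
After A (finishes hour 8), B can start at hour 8 and finishes at hour 16.
G needs all of B (finishes hour 16, plus 1-hour gap → hour 17); A (finishes hour 8). That puts its earliest start at hour 17; it finishes at 17 + 8 = hour 25.
For C: B (finishes hour 16); A (finishes hour 8). Taking the maximum gives a start of hour 16, and it finishes at 16 + 8 = hour 24.
F waits on C (finishes hour 24); A (finishes hour 8); G (finishes hour 25, plus 2-hour gap → hour 27). The latest of these is hour 27, which is the earliest F can start.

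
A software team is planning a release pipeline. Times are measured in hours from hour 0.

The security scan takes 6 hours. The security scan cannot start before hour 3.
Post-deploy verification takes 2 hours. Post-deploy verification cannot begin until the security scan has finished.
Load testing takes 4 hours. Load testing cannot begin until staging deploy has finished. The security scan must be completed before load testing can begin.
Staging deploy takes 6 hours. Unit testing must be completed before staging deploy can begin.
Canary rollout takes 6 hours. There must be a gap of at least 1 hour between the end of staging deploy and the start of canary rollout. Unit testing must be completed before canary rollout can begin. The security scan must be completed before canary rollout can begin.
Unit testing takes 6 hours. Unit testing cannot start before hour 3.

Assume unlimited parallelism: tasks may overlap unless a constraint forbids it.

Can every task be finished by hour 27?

Yes

The security scan cannot begin until its own release at hour 3. It runs from hour 3 to 3 + 6 = hour 9.
Post-deploy verification cannot begin until the security scan (finishes hour 9). It runs from hour 9 to 9 + 2 = hour 11.
Unit testing waits on its own release at hour 3, so it starts at hour 3 and finishes at 3 + 6 = hour 9.
After unit testing (finishes hour 9), staging deploy can start at hour 9 and finishes at hour 15.
Load testing needs all of staging deploy (finishes hour 15); the security scan (finishes hour 9). That puts its earliest start at hour 15; it finishes at 15 + 4 = hour 19.
Canary rollout needs all of staging deploy (finishes hour 15, plus 1-hour gap → hour 16); unit testing (finishes hour 9); the security scan (finishes hour 9). That puts its earliest start at hour 16; it finishes at 16 + 6 = hour 22.
Every task is finished by hour 22, which is no later than the deadline of 27, so the schedule is feasible.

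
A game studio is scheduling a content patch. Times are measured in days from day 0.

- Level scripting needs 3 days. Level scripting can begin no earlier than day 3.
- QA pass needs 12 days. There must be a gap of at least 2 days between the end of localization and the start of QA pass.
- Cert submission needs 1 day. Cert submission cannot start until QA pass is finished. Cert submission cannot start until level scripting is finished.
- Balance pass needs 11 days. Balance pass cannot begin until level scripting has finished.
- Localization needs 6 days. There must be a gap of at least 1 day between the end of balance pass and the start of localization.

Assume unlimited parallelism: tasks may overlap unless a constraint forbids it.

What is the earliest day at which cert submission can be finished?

39

Level scripting cannot begin until its own release at day 3. It runs from day 3 to 3 + 3 = day 6.
Balance pass cannot begin until level scripting (finishes day 6). It runs from day 6 to 6 + 11 = day 17.
Localization waits on balance pass (finishes day 17, plus 1-day gap → day 18), so it starts at day 18 and finishes at 18 + 6 = day 24.
After localization (finishes day 24, plus 2-day gap → day 26), QA pass can start at day 26 and finishes at day 38.
Cert submission has to wait for QA pass (finishes day 38); level scripting (finishes day 6). The latest of these is day 38, so cert submission runs day 38 to 38 + 1 = day 39.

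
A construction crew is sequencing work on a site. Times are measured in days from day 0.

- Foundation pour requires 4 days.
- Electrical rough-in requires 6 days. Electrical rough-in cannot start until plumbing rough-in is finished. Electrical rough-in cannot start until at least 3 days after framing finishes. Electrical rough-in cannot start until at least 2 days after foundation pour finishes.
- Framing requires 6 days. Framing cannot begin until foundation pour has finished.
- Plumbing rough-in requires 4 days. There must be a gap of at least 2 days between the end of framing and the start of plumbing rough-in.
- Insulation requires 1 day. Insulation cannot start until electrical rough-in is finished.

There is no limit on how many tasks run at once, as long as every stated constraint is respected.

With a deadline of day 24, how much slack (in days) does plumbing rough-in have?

Foundation pour can start immediately at day 0; it finishes at day 4.
Framing waits on foundation pour (finishes day 4), so it starts at day 4 and finishes at 4 + 6 = day 10.
Plumbing rough-in waits on framing (finishes day 10, plus 2-day gap → day 12), so it starts at day 12 and finishes at 12 + 4 = day 16.

Working backward from the deadline:
Insulation must finish by day 24; it takes 1 day, so it must start by 24 − 1 = day 23.
Electrical rough-in has to be done before insulation (must start by day 23). That means finishing by day 23, i.e. starting by 23 − 6 = day 17.
Since electrical rough-in (must start by day 17) depends on it, plumbing rough-in must finish by day 17. Backing off its 4-day duration gives a latest start of day 13.
So plumbing rough-in can start as early as day 12 and as late as day 13, giving 13 − 12 = 1 day of slack.

1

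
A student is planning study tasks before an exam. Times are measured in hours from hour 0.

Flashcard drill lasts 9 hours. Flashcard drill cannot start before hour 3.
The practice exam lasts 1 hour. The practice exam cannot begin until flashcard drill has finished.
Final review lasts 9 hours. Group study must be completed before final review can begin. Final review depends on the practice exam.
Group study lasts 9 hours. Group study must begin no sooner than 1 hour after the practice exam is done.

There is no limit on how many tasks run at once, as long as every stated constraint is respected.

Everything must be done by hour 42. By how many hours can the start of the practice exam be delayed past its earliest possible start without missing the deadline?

Flashcard drill waits on its own release at hour 3, so it starts at hour 3 and finishes at 3 + 9 = hour 12.
The practice exam cannot begin until flashcard drill (finishes hour 12). It runs from hour 12 to 12 + 1 = hour 13.

Working backward from the deadline:
Final review must finish by hour 42; it takes 9 hours, so it must start by 42 − 9 = hour 33.
Group study must finish before final review (must start by hour 33). With a 9-hour duration, group study must start by 33 − 9 = hour 24.
For the practice exam: group study (must start by hour 24, minus 1-hour gap → hour 23); final review (must start by hour 33). The most restrictive is hour 23; with a 1-hour duration, the practice exam must start by hour 22.
So the practice exam can start as early as hour 12 and as late as hour 22, giving 22 − 12 = 10 hours of slack.

10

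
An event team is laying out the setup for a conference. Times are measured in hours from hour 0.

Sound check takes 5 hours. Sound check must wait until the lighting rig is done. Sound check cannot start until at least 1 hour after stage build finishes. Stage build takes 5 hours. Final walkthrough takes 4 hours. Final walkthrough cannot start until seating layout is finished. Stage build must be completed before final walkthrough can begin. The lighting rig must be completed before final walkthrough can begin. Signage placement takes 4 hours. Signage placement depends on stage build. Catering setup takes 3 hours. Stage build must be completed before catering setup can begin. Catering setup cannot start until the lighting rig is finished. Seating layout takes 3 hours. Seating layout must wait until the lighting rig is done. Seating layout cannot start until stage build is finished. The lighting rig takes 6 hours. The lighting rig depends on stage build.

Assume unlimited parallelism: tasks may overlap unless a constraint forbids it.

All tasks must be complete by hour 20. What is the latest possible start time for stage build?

To finish by hour 20, final walkthrough (duration 4) must start no later than hour 16.
Seating layout must finish before final walkthrough (must start by hour 16). With a 3-hour duration, seating layout must start by 16 − 3 = hour 13.
Catering setup has no dependents, so it just needs to finish by hour 20. Starting by 20 − 3 = hour 17 achieves that.
Nothing follows sound check; the deadline of hour 20 is its only limit. It must start by 20 − 5 = hour 15.
The lighting rig has several dependents: seating layout (must start by hour 13); catering setup (must start by hour 17); sound check (must start by hour 15); final walkthrough (must start by hour 16). The earliest of those limits is hour 13, so the lighting rig must start by 13 − 6 = hour 7.
Nothing follows signage placement; the deadline of hour 20 is its only limit. It must start by 20 − 4 = hour 16.
Stage build has several dependents: the lighting rig (must start by hour 7); seating layout (must start by hour 13); signage placement (must start by hour 16); catering setup (must start by hour 17); sound check (must start by hour 15, minus 1-hour gap → hour 14); final walkthrough (must start by hour 16). The earliest of those limits is hour 7, so stage build must start by 7 − 5 = hour 2.

2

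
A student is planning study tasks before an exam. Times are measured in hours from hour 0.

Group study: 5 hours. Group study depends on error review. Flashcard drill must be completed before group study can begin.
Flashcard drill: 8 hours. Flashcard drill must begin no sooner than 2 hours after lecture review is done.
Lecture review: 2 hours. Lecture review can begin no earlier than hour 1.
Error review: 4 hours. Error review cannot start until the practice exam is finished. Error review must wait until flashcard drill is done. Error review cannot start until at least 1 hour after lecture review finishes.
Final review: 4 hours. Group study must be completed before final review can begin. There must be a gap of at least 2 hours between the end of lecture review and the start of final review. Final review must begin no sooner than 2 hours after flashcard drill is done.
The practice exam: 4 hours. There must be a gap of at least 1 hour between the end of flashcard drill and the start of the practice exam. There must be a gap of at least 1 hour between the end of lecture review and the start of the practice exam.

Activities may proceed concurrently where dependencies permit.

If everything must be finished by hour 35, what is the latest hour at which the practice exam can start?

To finish by hour 35, final review (duration 4) must start no later than hour 31.
Group study must finish before final review (must start by hour 31). With a 5-hour duration, group study must start by 31 − 5 = hour 26.
Error review has to be done before group study (must start by hour 26). That means finishing by hour 26, i.e. starting by 26 − 4 = hour 22.
The practice exam has to be done before error review (must start by hour 22). That means finishing by hour 22, i.e. starting by 22 − 4 = hour 18.

18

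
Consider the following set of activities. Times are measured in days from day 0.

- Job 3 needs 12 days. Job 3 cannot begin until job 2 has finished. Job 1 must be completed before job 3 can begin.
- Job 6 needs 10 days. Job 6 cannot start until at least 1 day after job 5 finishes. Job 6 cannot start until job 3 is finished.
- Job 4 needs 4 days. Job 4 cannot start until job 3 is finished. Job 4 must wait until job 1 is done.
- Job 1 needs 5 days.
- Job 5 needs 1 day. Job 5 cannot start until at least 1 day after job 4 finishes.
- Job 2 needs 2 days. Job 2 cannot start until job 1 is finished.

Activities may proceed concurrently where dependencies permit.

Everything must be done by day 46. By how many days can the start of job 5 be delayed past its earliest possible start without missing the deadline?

10

Job 1 has no prerequisites, so it starts at day 0 and finishes at day 5.
Job 2 waits on job 1 (finishes day 5), so it starts at day 5 and finishes at 5 + 2 = day 7.
Job 3 cannot start until job 2 (finishes day 7); job 1 (finishes day 5). The controlling bound is day 7, so job 3 finishes at 7 + 12 = day 19.
Job 4 has to wait for job 3 (finishes day 19); job 1 (finishes day 5). The latest of these is day 19, so job 4 runs day 19 to 19 + 4 = day 23.
After job 4 (finishes day 23, plus 1-day gap → day 24), job 5 can start at day 24 and finishes at day 25.

Working backward from the deadline:
To finish by day 46, job 6 (duration 10) must start no later than day 36.
Job 5 feeds into job 6 (must start by day 36, minus 1-day gap → day 35); so job 5 must finish by day 35 and therefore start by day 34.
So job 5 can start as early as day 24 and as late as day 34, giving 34 − 24 = 10 days of slack.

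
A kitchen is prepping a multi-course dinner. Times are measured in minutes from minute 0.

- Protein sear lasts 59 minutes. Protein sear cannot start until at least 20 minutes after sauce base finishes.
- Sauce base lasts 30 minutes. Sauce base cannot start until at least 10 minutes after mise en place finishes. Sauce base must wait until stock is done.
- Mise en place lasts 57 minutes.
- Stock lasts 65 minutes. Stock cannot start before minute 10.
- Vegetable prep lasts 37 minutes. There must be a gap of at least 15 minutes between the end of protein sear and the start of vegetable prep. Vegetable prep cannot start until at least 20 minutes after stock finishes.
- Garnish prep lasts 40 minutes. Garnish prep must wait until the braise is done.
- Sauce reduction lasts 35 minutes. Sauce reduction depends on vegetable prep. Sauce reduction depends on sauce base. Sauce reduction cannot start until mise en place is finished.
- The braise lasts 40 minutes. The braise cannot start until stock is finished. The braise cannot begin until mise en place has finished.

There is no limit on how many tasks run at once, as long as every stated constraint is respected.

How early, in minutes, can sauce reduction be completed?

271

Stock waits on its own release at minute 10, so it starts at minute 10 and finishes at 10 + 65 = minute 75.
Mise en place can start immediately at minute 0; it finishes at minute 57.
Sauce base cannot start until mise en place (finishes minute 57, plus 10-minute gap → minute 67); stock (finishes minute 75). The controlling bound is minute 75, so sauce base finishes at 75 + 30 = minute 105.
Protein sear waits on sauce base (finishes minute 105, plus 20-minute gap → minute 125), so it starts at minute 125 and finishes at 125 + 59 = minute 184.
For vegetable prep: protein sear (finishes minute 184, plus 15-minute gap → minute 199); stock (finishes minute 75, plus 20-minute gap → minute 95). Taking the maximum gives a start of minute 199, and it finishes at 199 + 37 = minute 236.
Sauce reduction has to wait for vegetable prep (finishes minute 236); sauce base (finishes minute 105); mise en place (finishes minute 57). The latest of these is minute 236, so sauce reduction runs minute 236 to 236 + 35 = minute 271.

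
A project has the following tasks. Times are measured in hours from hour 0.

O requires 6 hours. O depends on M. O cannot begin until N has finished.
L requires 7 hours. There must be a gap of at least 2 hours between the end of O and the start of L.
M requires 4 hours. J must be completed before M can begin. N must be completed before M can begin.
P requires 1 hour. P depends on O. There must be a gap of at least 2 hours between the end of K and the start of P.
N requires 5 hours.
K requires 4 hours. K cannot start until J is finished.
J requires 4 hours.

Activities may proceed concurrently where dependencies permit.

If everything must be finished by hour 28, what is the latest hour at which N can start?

P must finish by hour 28; it takes 1 hour, so it must start by 28 − 1 = hour 27.
To finish by hour 28, L (duration 7) must start no later than hour 21.
O must finish in time for L (must start by hour 21, minus 2-hour gap → hour 19); P (must start by hour 27). The tightest is hour 19, so O must start by 19 − 6 = hour 13.
M has to be done before O (must start by hour 13). That means finishing by hour 13, i.e. starting by 13 − 4 = hour 9.
For N: M (must start by hour 9); O (must start by hour 13). The most restrictive is hour 9; with a 5-hour duration, N must start by hour 4.

4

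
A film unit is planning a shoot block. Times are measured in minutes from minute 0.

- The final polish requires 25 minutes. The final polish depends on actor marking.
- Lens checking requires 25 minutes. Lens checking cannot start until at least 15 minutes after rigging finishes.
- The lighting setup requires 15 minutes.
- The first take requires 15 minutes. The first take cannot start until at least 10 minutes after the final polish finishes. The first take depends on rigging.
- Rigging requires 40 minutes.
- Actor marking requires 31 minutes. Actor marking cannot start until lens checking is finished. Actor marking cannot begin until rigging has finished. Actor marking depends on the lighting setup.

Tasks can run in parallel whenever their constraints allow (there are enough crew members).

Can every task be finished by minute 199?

Yes

The lighting setup has no prerequisites, so it starts at minute 0 and finishes at minute 15.
Rigging has no prerequisites, so it starts at minute 0 and finishes at minute 40.
Lens checking cannot begin until rigging (finishes minute 40, plus 15-minute gap → minute 55). It runs from minute 55 to 55 + 25 = minute 80.
Actor marking needs all of lens checking (finishes minute 80); rigging (finishes minute 40); the lighting setup (finishes minute 15). That puts its earliest start at minute 80; it finishes at 80 + 31 = minute 111.
The final polish waits on actor marking (finishes minute 111), so it starts at minute 111 and finishes at 111 + 25 = minute 136.
The first take has to wait for the final polish (finishes minute 136, plus 10-minute gap → minute 146); rigging (finishes minute 40). The latest of these is minute 146, so the first take runs minute 146 to 146 + 15 = minute 161.
Every task is finished by minute 161, which is no later than the deadline of 199, so the schedule is feasible.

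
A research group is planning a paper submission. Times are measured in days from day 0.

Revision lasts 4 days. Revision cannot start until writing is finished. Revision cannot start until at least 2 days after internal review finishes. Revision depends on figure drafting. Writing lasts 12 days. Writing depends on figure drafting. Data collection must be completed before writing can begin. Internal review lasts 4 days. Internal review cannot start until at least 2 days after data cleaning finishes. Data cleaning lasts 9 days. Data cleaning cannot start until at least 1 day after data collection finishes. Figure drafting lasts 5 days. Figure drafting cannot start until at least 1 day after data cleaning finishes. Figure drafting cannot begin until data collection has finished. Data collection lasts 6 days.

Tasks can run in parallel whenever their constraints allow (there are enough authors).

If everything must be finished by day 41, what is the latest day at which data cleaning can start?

To finish by day 41, revision (duration 4) must start no later than day 37.
Writing must finish before revision (must start by day 37). With a 12-day duration, writing must start by 37 − 12 = day 25.
For figure drafting: writing (must start by day 25); revision (must start by day 37). The most restrictive is day 25; with a 5-day duration, figure drafting must start by day 20.
Internal review feeds into revision (must start by day 37, minus 2-day gap → day 35); so internal review must finish by day 35 and therefore start by day 31.
Data cleaning feeds figure drafting (must start by day 20, minus 1-day gap → day 19); internal review (must start by day 31, minus 2-day gap → day 29). Taking the minimum, data cleaning must finish by day 19 and start by 19 − 9 = day 10.

10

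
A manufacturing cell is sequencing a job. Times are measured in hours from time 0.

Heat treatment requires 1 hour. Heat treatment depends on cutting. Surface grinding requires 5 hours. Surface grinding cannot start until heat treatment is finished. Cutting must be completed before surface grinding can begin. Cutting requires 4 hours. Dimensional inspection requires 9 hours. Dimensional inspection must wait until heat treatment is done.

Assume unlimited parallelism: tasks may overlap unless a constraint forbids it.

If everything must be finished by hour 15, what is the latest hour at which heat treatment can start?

Surface grinding must finish by hour 15; it takes 5 hours, so it must start by 15 − 5 = hour 10.
To finish by hour 15, dimensional inspection (duration 9) must start no later than hour 6.
Heat treatment has several dependents: surface grinding (must start by hour 10); dimensional inspection (must start by hour 6). The earliest of those limits is hour 6, so heat treatment must start by 6 − 1 = hour 5.

5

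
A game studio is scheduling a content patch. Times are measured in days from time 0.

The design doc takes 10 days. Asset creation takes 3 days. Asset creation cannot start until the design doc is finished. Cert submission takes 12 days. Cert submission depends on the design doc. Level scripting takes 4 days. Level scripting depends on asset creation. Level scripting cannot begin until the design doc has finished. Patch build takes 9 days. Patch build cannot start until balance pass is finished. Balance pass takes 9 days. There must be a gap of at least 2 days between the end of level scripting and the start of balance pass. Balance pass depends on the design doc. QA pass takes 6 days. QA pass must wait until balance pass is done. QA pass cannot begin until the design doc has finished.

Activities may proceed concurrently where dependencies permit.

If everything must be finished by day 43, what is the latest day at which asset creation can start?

QA pass must finish by day 43; it takes 6 days, so it must start by 43 − 6 = day 37.
Nothing follows patch build; the deadline of day 43 is its only limit. It must start by 43 − 9 = day 34.
Balance pass feeds QA pass (must start by day 37); patch build (must start by day 34). Taking the minimum, balance pass must finish by day 34 and start by 34 − 9 = day 25.
Since balance pass (must start by day 25, minus 2-day gap → day 23) depends on it, level scripting must finish by day 23. Backing off its 4-day duration gives a latest start of day 19.
Asset creation has to be done before level scripting (must start by day 19). That means finishing by day 19, i.e. starting by 19 − 3 = day 16.

16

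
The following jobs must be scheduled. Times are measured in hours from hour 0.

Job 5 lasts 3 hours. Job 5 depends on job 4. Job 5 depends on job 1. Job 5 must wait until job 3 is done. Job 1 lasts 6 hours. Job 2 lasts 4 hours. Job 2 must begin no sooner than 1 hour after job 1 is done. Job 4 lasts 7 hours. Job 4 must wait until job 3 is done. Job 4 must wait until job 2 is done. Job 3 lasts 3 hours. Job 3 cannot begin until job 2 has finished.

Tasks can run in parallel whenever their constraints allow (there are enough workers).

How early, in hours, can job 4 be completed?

21

Job 1 can start immediately at hour 0; it finishes at hour 6.
Job 2 waits on job 1 (finishes hour 6, plus 1-hour gap → hour 7), so it starts at hour 7 and finishes at 7 + 4 = hour 11.
After job 2 (finishes hour 11), job 3 can start at hour 11 and finishes at hour 14.
Job 4 cannot start until job 3 (finishes hour 14); job 2 (finishes hour 11). The controlling bound is hour 14, so job 4 finishes at 14 + 7 = hour 21.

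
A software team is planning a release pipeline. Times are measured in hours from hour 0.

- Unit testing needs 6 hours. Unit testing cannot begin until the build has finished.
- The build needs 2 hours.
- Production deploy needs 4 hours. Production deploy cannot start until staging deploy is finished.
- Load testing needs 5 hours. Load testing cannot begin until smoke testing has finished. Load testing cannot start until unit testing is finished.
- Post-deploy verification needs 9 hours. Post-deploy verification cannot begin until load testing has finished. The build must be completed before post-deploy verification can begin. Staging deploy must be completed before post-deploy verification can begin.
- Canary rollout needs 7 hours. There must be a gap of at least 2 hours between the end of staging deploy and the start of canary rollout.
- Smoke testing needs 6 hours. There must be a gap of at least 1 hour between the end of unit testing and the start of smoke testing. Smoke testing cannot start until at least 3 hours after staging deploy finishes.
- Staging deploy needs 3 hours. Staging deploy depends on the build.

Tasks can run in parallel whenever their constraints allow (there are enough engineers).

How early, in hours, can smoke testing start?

9

The build can start immediately at hour 0; it finishes at hour 2.
Staging deploy cannot begin until the build (finishes hour 2). It runs from hour 2 to 2 + 3 = hour 5.
Unit testing waits on the build (finishes hour 2), so it starts at hour 2 and finishes at 2 + 6 = hour 8.
Smoke testing waits on unit testing (finishes hour 8, plus 1-hour gap → hour 9); staging deploy (finishes hour 5, plus 3-hour gap → hour 8). The latest of these is hour 9, which is the earliest smoke testing can start.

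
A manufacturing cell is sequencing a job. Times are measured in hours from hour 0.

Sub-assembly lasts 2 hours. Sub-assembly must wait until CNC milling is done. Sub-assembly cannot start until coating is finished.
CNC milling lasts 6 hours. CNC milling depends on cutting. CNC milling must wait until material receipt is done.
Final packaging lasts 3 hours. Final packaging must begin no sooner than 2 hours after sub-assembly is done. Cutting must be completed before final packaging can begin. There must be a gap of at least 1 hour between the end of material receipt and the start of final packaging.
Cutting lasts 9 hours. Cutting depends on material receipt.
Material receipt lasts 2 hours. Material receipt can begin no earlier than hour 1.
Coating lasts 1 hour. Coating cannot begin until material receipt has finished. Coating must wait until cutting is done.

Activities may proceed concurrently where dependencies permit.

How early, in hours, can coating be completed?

Material receipt waits on its own release at hour 1, so it starts at hour 1 and finishes at 1 + 2 = hour 3.
Cutting waits on material receipt (finishes hour 3), so it starts at hour 3 and finishes at 3 + 9 = hour 12.
Coating cannot start until material receipt (finishes hour 3); cutting (finishes hour 12). The controlling bound is hour 12, so coating finishes at 12 + 1 = hour 13.

13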